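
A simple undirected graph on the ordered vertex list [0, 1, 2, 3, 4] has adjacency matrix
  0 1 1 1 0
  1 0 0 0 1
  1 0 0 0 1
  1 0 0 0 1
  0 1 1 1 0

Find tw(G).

A width-2 tree decomposition is:
Bags: B1 = {0, 2, 4}  B2 = {0, 1, 4}  B3 = {0, 3, 4}
Tree: B1–B2, B2–B3
The largest bag has 3 vertices, giving width 2; this decomposition certifies tw(G) ≤ 2. Since 2–4–1–0–2 is a cycle in G, G is not acyclic. Forests are exactly the graphs of treewidth ≤ 1, so tw(G) ≥ 2. Combining the bounds, tw(G) = 2.

2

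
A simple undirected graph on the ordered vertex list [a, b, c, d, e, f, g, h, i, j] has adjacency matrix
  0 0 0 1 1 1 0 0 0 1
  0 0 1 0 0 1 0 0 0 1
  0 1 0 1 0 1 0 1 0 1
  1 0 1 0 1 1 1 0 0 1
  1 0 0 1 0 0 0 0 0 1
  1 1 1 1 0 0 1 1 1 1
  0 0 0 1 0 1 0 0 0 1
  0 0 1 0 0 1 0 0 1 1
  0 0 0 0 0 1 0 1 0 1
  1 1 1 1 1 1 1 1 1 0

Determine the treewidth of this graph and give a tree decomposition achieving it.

Every bag has size at most 4, so the width is 4 − 1 = 3 and tw(G) ≤ 3. Conversely, {a, d, e, j} is a clique of size 4, and the vertices of any clique must share a bag in every tree decomposition; so some bag has ≥ 4 vertices and tw(G) ≥ 3. Combining the bounds, tw(G) = 3.

Treewidth 3.
One optimal decomposition is:
Bags: B1 = {c, f, h, j}  B2 = {c, d, f, j}  B3 = {b, c, f, j}  B4 = {a, d, f, j}  B5 = {f, h, i, j}  B6 = {a, d, e, j}  B7 = {d, f, g, j}
Tree: B1–B2, B1–B3, B2–B4, B1–B5, B4–B6, B2–B7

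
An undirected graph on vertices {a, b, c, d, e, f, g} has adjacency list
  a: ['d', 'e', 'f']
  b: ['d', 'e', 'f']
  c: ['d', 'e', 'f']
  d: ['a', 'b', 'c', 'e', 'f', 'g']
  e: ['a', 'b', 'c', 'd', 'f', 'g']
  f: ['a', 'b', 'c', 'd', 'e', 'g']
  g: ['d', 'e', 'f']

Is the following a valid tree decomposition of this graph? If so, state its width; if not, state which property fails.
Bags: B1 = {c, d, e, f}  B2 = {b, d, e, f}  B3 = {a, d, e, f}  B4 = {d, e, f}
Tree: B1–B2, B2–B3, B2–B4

No — vertex g appears in no bag.

A tree decomposition must satisfy three properties: every vertex lies in some bag; for every edge, both endpoints lie together in some bag; and for every vertex, the bags containing it form a connected subtree. Here vertex g appears in no bag, so the decomposition is invalid.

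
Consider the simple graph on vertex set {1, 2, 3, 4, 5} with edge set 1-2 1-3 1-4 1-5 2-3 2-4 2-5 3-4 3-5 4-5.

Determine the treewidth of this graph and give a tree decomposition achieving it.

A single bag containing all 5 vertices is trivially a valid decomposition of width 4. For the lower bound, the 5 vertices {1, 2, 3, 4, 5} are pairwise adjacent, and any tree decomposition puts a clique entirely inside one bag — forcing width ≥ 4. Combining the bounds, tw(G) = 4.

Treewidth 4.
One such decomposition:
Bags: B1 = {1, 2, 3, 4, 5}
Tree: (single bag)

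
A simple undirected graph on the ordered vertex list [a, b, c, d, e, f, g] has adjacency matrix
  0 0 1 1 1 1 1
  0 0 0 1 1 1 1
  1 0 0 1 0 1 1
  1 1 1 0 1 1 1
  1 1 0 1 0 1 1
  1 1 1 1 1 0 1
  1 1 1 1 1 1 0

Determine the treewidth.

4

A width-4 tree decomposition is:
Bags: B1 = {a, d, e, f, g}  B2 = {b, d, e, f, g}  B3 = {a, c, d, f, g}
Tree: B1–B2, B1–B3
Each bag holds 5 vertices, so the decomposition has width 4, which upper-bounds the treewidth. Conversely, {a, d, e, f, g} is a clique of size 5, and the vertices of any clique must share a bag in every tree decomposition; so some bag has ≥ 5 vertices and tw(G) ≥ 4. Hence tw(G) = 4 exactly.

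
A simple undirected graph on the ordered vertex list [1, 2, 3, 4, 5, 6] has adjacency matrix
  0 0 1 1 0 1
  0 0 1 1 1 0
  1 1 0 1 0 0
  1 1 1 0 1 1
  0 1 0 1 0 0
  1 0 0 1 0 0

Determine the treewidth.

A width-2 tree decomposition is:
Bags: B1 = {1, 3, 4}  B2 = {1, 4, 6}  B3 = {2, 3, 4}  B4 = {2, 4, 5}
Tree: B1–B2, B1–B3, B3–B4
Every bag has size at most 3, so the width is 3 − 1 = 2 and tw(G) ≤ 2. Conversely, {1, 3, 4} is a clique of size 3, and the vertices of any clique must share a bag in every tree decomposition; so some bag has ≥ 3 vertices and tw(G) ≥ 2. Therefore the treewidth is 2.

2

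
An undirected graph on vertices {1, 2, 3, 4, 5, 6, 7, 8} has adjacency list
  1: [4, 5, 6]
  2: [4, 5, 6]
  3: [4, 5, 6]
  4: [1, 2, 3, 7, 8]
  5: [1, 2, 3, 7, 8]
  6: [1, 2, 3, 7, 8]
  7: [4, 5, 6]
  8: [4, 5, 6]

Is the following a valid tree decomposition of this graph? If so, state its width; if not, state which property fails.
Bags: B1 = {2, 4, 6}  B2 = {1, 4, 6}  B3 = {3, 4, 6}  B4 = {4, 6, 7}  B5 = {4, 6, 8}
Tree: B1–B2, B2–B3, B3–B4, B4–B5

No — vertex 5 appears in no bag.

A tree decomposition must satisfy three properties: every vertex lies in some bag; for every edge, both endpoints lie together in some bag; and for every vertex, the bags containing it form a connected subtree. Here vertex 5 appears in no bag, so the decomposition is invalid.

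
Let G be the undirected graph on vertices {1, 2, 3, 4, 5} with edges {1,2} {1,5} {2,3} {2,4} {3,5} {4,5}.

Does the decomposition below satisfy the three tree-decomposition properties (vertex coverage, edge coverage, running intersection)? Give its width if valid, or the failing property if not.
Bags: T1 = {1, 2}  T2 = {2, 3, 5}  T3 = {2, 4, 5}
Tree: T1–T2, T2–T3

No — edge (5,1) lies in no bag.

A tree decomposition must satisfy three properties: every vertex lies in some bag; for every edge, both endpoints lie together in some bag; and for every vertex, the bags containing it form a connected subtree. Here edge (5,1) lies in no bag, so the decomposition is invalid.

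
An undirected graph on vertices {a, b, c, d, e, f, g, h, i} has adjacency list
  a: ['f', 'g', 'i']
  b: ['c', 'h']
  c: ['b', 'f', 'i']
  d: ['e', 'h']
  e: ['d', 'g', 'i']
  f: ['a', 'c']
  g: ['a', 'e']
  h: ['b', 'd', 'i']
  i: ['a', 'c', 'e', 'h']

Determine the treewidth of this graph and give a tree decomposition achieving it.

Each bag holds 4 vertices, so the decomposition has width 3, which upper-bounds the treewidth. For the lower bound: the 4 vertex sets {b,c,f}, {a}, {i}, {d,e,g,h} are disjoint, each induces a connected subgraph, and every pair is joined by at least one edge of G. Contracting each set to a single vertex therefore yields K_{4} as a minor, and since treewidth is minor-monotone, tw(G) ≥ tw(K_{4}) = 3. Hence tw(G) = 3 exactly.

Treewidth 3.
One such decomposition:
Bags: B1 = {a, b, c, f}  B2 = {a, b, c, i}  B3 = {a, b, h, i}  B4 = {a, g, h, i}  B5 = {e, g, h, i}  B6 = {d, e, g, h}
Tree: B1–B2, B2–B3, B3–B4, B4–B5, B5–B6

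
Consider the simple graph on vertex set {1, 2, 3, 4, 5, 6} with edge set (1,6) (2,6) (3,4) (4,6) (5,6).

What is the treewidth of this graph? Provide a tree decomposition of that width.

Every bag has size at most 2, so the width is 2 − 1 = 1 and tw(G) ≤ 1. G has an edge, so its treewidth is at least 1. The upper and lower bounds meet at 1, so that is the treewidth.

Treewidth 1.
Bags: B1 = {4, 6}  B2 = {1, 6}  B3 = {5, 6}  B4 = {3, 4}  B5 = {2, 6}
Tree: B1–B2, B2–B3, B1–B4, B3–B5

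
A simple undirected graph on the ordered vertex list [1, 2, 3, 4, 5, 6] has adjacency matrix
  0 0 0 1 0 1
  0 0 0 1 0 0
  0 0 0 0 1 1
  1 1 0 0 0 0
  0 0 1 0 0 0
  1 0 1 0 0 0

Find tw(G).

A width-1 tree decomposition is:
Bags: B1 = {3, 5}  B2 = {3, 6}  B3 = {1, 6}  B4 = {1, 4}  B5 = {2, 4}
Tree: B1–B2, B2–B3, B3–B4, B4–B5
The largest bag has 2 vertices, giving width 1; this decomposition certifies tw(G) ≤ 1. Any graph with an edge has treewidth ≥ 1, and G has the edge 5–3. Therefore the treewidth is 1.

1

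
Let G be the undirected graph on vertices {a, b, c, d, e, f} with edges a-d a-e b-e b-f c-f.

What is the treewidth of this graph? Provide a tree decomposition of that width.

Every bag has size at most 2, so the width is 2 − 1 = 1 and tw(G) ≤ 1. Any graph with an edge has treewidth ≥ 1, and G has the edge d–a. Combining the bounds, tw(G) = 1.

Treewidth 1.
One optimal decomposition is:
Bags: B1 = {a, d}  B2 = {a, e}  B3 = {b, e}  B4 = {b, f}  B5 = {c, f}
Tree: B1–B2, B2–B3, B3–B4, B4–B5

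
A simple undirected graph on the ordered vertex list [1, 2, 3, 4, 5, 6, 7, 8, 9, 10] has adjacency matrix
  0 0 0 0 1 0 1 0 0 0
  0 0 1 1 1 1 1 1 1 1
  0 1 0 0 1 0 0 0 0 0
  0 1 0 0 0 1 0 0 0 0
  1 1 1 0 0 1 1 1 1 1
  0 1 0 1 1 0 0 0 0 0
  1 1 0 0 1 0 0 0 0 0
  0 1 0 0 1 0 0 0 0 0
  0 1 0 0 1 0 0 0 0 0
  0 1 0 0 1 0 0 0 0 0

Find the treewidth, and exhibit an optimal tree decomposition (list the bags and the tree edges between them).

The largest bag has 3 vertices, giving width 2; this decomposition certifies tw(G) ≤ 2. On the other hand G contains the 3-clique {1, 5, 7}. A clique must lie in a single bag of any decomposition, so no decomposition can have width below 2. Combining the bounds, tw(G) = 2.

Treewidth 2.
One such decomposition:
Bags: B1 = {2, 5, 8}  B2 = {2, 5, 6}  B3 = {2, 5, 10}  B4 = {2, 5, 9}  B5 = {2, 5, 7}  B6 = {2, 4, 6}  B7 = {2, 3, 5}  B8 = {1, 5, 7}
Tree: B1–B2, B2–B3, B2–B4, B3–B5, B2–B6, B2–B7, B5–B8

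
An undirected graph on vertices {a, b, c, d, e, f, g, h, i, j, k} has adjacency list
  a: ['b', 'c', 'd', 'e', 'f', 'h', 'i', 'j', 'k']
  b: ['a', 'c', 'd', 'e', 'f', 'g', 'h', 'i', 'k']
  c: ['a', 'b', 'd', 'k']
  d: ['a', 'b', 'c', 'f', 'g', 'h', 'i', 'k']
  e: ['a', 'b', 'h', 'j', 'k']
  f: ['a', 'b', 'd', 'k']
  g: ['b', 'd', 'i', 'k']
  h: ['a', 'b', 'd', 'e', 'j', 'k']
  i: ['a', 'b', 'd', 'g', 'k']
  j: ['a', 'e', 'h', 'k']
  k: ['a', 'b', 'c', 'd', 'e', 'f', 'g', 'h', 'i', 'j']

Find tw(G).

A width-4 tree decomposition is:
Bags: B1 = {a, b, d, f, k}  B2 = {a, b, d, h, k}  B3 = {a, b, d, i, k}  B4 = {a, b, e, h, k}  B5 = {a, b, c, d, k}  B6 = {a, e, h, j, k}  B7 = {b, d, g, i, k}
Tree: B1–B2, B1–B3, B2–B4, B1–B5, B4–B6, B3–B7
Each bag holds 5 vertices, so the decomposition has width 4, which upper-bounds the treewidth. Conversely, {a, e, h, j, k} is a clique of size 5, and the vertices of any clique must share a bag in every tree decomposition; so some bag has ≥ 5 vertices and tw(G) ≥ 4. Therefore the treewidth is 4.

4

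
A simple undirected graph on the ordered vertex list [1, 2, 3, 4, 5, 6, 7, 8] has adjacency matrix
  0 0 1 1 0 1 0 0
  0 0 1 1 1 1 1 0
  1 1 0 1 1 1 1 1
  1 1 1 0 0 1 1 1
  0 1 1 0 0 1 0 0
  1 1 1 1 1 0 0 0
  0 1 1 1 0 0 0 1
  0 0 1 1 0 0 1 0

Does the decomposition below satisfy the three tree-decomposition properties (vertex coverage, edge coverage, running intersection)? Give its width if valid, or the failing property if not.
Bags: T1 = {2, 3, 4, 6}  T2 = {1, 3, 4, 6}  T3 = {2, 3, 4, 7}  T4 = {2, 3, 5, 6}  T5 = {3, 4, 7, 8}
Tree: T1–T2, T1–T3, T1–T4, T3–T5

Checking the three conditions: (i) the bags cover all of {1, 2, 3, 4, 5, 6, 7, 8}; (ii) for each edge, some bag contains both endpoints; (iii) the bags containing any fixed vertex form a subtree. All hold, so the decomposition is valid with width 4 − 1 = 3.

Yes; width 3.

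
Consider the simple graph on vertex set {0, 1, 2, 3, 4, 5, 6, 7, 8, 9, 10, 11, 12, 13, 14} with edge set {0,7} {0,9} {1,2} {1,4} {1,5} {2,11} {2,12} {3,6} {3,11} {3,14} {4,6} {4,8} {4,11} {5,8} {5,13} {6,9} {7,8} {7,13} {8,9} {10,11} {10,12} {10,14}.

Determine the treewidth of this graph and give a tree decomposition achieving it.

Treewidth 3.
Bags: B1 = {3, 10, 12, 14}  B2 = {3, 10, 11, 12}  B3 = {2, 3, 11, 12}  B4 = {2, 3, 6, 11}  B5 = {2, 4, 6, 11}  B6 = {1, 2, 4, 6}  B7 = {1, 4, 6, 9}  B8 = {1, 4, 8, 9}  B9 = {1, 5, 8, 9}  B10 = {0, 5, 8, 9}  B11 = {0, 5, 7, 8}  B12 = {0, 5, 7, 13}
Tree: B1–B2, B2–B3, B3–B4, B4–B5, B5–B6, B6–B7, B7–B8, B8–B9, B9–B10, B10–B11, B11–B12

Each bag holds 4 vertices, so the decomposition has width 3, which upper-bounds the treewidth. For the lower bound: the 4 vertex sets {10,12,14}, {3}, {11}, {1,2,4,6} are disjoint, each induces a connected subgraph, and every pair is joined by at least one edge of G. Contracting each set to a single vertex therefore yields K_{4} as a minor, and since treewidth is minor-monotone, tw(G) ≥ tw(K_{4}) = 3. Therefore the treewidth is 3.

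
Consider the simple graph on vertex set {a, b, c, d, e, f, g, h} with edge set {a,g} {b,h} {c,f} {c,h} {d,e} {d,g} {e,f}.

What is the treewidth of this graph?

1

A width-1 tree decomposition is:
Bags: B1 = {b, h}  B2 = {c, h}  B3 = {c, f}  B4 = {e, f}  B5 = {d, e}  B6 = {d, g}  B7 = {a, g}
Tree: B1–B2, B2–B3, B3–B4, B4–B5, B5–B6, B6–B7
Every bag has size at most 2, so the width is 2 − 1 = 1 and tw(G) ≤ 1. Any graph with an edge has treewidth ≥ 1, and G has the edge b–h. The upper and lower bounds meet at 1, so that is the treewidth.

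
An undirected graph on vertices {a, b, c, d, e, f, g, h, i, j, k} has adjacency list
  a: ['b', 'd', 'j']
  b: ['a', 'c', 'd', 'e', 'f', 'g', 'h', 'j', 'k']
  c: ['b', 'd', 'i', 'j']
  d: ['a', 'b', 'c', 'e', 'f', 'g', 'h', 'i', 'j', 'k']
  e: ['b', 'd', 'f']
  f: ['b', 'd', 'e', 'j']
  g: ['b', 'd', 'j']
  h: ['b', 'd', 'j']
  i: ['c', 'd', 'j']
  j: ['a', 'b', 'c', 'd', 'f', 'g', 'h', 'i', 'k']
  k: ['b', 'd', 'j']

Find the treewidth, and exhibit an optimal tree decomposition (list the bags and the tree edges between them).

Treewidth 3.
One optimal decomposition is:
Bags: B1 = {b, c, d, j}  B2 = {b, d, f, j}  B3 = {a, b, d, j}  B4 = {c, d, i, j}  B5 = {b, d, j, k}  B6 = {b, d, g, j}  B7 = {b, d, e, f}  B8 = {b, d, h, j}
Tree: B1–B2, B1–B3, B1–B4, B2–B5, B5–B6, B2–B7, B1–B8

The largest bag has 4 vertices, giving width 3; this decomposition certifies tw(G) ≤ 3. On the other hand G contains the 4-clique {b, d, f, j}. A clique must lie in a single bag of any decomposition, so no decomposition can have width below 3. Combining the bounds, tw(G) = 3.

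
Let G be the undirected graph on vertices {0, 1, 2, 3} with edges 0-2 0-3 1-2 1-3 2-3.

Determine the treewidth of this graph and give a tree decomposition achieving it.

Every bag has size at most 3, so the width is 3 − 1 = 2 and tw(G) ≤ 2. On the other hand G contains the 3-clique {0, 2, 3}. A clique must lie in a single bag of any decomposition, so no decomposition can have width below 2. Combining the bounds, tw(G) = 2.

Treewidth 2.
One such decomposition:
Bags: B1 = {1, 2, 3}  B2 = {0, 2, 3}
Tree: B1–B2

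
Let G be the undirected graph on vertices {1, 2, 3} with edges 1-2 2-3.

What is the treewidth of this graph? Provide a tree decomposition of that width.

Treewidth 1.
One optimal decomposition is:
Bags: B1 = {2, 3}  B2 = {1, 2}
Tree: B1–B2

Each bag holds 2 vertices, so the decomposition has width 1, which upper-bounds the treewidth. G has an edge, so its treewidth is at least 1. The upper and lower bounds meet at 1, so that is the treewidth.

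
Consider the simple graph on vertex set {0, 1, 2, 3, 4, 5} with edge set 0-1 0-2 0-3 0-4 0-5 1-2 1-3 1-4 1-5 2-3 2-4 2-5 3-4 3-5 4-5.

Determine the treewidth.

5

A width-5 tree decomposition is:
Bags: B1 = {0, 1, 2, 3, 4, 5}
Tree: (single bag)
With just one bag of size 6, the width is 6 − 1 = 5, so tw(G) ≤ 5. Conversely, {0, 1, 2, 3, 4, 5} is a clique of size 6, and the vertices of any clique must share a bag in every tree decomposition; so some bag has ≥ 6 vertices and tw(G) ≥ 5. Therefore the treewidth is 5.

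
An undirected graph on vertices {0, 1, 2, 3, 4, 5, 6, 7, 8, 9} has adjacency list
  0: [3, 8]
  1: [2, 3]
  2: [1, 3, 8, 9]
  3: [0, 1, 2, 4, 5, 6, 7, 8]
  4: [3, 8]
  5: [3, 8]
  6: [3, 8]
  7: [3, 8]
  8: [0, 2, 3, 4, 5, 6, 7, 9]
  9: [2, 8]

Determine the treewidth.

2

A width-2 tree decomposition is:
Bags: B1 = {3, 6, 8}  B2 = {3, 5, 8}  B3 = {2, 3, 8}  B4 = {1, 2, 3}  B5 = {2, 8, 9}  B6 = {3, 4, 8}  B7 = {0, 3, 8}  B8 = {3, 7, 8}
Tree: B1–B2, B1–B3, B3–B4, B3–B5, B1–B6, B3–B7, B6–B8
Each bag holds 3 vertices, so the decomposition has width 2, which upper-bounds the treewidth. Conversely, {2, 8, 9} is a clique of size 3, and the vertices of any clique must share a bag in every tree decomposition; so some bag has ≥ 3 vertices and tw(G) ≥ 2. Therefore the treewidth is 2.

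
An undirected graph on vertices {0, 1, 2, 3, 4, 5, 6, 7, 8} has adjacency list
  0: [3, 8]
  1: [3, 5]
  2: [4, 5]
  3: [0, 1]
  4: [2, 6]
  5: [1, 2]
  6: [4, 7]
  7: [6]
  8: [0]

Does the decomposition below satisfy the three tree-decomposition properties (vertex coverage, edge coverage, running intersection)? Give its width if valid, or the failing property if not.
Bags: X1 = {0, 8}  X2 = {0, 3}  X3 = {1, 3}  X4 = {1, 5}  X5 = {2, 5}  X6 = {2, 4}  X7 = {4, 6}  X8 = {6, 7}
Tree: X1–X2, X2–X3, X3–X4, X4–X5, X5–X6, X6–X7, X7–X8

Checking the three conditions: (i) the bags cover all of {0, 1, 2, 3, 4, 5, 6, 7, 8}; (ii) for each edge, some bag contains both endpoints; (iii) the bags containing any fixed vertex form a subtree. All hold, so the decomposition is valid with width 2 − 1 = 1.

Yes; width 1.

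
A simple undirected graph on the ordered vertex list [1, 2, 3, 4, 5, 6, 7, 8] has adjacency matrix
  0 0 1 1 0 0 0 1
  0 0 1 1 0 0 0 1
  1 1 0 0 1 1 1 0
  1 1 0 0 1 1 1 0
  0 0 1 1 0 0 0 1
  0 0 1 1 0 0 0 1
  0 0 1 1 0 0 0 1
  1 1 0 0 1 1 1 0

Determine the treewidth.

3

A width-3 tree decomposition is:
Bags: B1 = {3, 4, 6, 8}  B2 = {1, 3, 4, 8}  B3 = {3, 4, 7, 8}  B4 = {3, 4, 5, 8}  B5 = {2, 3, 4, 8}
Tree: B1–B2, B2–B3, B3–B4, B4–B5
Every bag has size at most 4, so the width is 4 − 1 = 3 and tw(G) ≤ 3. For the lower bound: the 4 vertex sets {4,6}, {1,3}, {8}, {7} are disjoint, each induces a connected subgraph, and every pair is joined by at least one edge of G. Contracting each set to a single vertex therefore yields K_{4} as a minor, and since treewidth is minor-monotone, tw(G) ≥ tw(K_{4}) = 3. The upper and lower bounds meet at 3, so that is the treewidth.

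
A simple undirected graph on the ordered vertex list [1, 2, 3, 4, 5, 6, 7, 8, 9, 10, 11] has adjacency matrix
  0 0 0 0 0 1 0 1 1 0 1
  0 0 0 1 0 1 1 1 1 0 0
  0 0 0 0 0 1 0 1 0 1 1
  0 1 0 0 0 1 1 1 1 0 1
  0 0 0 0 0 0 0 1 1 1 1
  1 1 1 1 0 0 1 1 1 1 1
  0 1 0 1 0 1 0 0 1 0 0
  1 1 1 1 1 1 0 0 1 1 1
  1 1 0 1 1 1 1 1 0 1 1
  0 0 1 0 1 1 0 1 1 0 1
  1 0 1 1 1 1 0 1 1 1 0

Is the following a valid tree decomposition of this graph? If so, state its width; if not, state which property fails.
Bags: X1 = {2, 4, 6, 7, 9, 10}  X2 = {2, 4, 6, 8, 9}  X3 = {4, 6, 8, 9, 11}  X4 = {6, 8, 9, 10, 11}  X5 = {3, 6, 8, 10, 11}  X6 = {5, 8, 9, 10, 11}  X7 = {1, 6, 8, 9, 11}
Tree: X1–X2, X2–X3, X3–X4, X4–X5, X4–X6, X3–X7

No — bags containing vertex 10 are not connected in the tree.

A tree decomposition must satisfy three properties: every vertex lies in some bag; for every edge, both endpoints lie together in some bag; and for every vertex, the bags containing it form a connected subtree. Here bags containing vertex 10 are not connected in the tree, so the decomposition is invalid.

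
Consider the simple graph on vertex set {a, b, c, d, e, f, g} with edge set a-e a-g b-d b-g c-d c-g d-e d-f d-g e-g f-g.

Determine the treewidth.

2

A width-2 tree decomposition is:
Bags: B1 = {d, e, g}  B2 = {c, d, g}  B3 = {a, e, g}  B4 = {b, d, g}  B5 = {d, f, g}
Tree: B1–B2, B1–B3, B1–B4, B1–B5
Every bag has size at most 3, so the width is 3 − 1 = 2 and tw(G) ≤ 2. Conversely, {d, e, g} is a clique of size 3, and the vertices of any clique must share a bag in every tree decomposition; so some bag has ≥ 3 vertices and tw(G) ≥ 2. Hence tw(G) = 2 exactly.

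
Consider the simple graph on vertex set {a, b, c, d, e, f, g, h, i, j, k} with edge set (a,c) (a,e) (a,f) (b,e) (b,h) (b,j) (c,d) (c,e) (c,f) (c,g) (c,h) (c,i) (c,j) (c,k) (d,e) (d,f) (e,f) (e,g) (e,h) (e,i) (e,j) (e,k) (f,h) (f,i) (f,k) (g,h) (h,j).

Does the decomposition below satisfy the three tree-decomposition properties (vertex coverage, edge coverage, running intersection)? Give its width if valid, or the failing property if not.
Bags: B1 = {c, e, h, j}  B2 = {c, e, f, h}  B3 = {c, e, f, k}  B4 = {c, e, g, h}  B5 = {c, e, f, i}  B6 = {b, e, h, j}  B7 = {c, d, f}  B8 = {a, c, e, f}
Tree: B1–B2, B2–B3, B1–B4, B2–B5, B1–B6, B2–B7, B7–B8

No — edge (e,d) lies in no bag.

A tree decomposition must satisfy three properties: every vertex lies in some bag; for every edge, both endpoints lie together in some bag; and for every vertex, the bags containing it form a connected subtree. Here edge (e,d) lies in no bag, so the decomposition is invalid.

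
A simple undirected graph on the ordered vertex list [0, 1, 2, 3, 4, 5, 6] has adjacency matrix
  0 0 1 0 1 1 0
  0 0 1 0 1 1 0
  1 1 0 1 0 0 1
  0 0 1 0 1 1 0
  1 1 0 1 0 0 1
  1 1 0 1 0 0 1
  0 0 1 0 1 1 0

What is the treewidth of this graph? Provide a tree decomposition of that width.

Treewidth 3.
One optimal decomposition is:
Bags: B1 = {1, 2, 4, 5}  B2 = {2, 3, 4, 5}  B3 = {0, 2, 4, 5}  B4 = {2, 4, 5, 6}
Tree: B1–B2, B2–B3, B3–B4

Every bag has size at most 4, so the width is 4 − 1 = 3 and tw(G) ≤ 3. For the lower bound: the 4 vertex sets {1,2}, {3,5}, {4}, {0} are disjoint, each induces a connected subgraph, and every pair is joined by at least one edge of G. Contracting each set to a single vertex therefore yields K_{4} as a minor, and since treewidth is minor-monotone, tw(G) ≥ tw(K_{4}) = 3. Combining the bounds, tw(G) = 3.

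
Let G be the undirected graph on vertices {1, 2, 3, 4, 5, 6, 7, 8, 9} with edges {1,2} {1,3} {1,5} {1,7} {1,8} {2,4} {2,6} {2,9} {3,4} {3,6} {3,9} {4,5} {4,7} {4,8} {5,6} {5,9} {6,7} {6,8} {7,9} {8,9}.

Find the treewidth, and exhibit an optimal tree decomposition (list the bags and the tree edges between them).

Each bag holds 5 vertices, so the decomposition has width 4, which upper-bounds the treewidth. For the lower bound: the 5 vertex sets {6,7}, {5,9}, {3,4}, {1}, {2} are disjoint, each induces a connected subgraph, and every pair is joined by at least one edge of G. Contracting each set to a single vertex therefore yields K_{5} as a minor, and since treewidth is minor-monotone, tw(G) ≥ tw(K_{5}) = 4. Hence tw(G) = 4 exactly.

Treewidth 4.
One such decomposition:
Bags: B1 = {1, 4, 6, 7, 9}  B2 = {1, 4, 5, 6, 9}  B3 = {1, 3, 4, 6, 9}  B4 = {1, 2, 4, 6, 9}  B5 = {1, 4, 6, 8, 9}
Tree: B1–B2, B2–B3, B3–B4, B4–B5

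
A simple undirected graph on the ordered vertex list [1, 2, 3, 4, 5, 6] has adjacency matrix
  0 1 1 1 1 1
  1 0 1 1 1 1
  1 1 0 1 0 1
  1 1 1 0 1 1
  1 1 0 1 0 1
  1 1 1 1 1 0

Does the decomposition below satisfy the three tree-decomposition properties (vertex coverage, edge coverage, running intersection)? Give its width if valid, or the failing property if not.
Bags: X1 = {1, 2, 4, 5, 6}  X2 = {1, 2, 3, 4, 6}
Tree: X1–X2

Yes; width 4.

Every vertex of G appears in some bag (union = {1, 2, 3, 4, 5, 6}); every edge is covered by a bag; and for each vertex v the set of bags containing v is connected in the bag tree. The decomposition is therefore valid. The largest bag has 5 vertices, so the width is 4.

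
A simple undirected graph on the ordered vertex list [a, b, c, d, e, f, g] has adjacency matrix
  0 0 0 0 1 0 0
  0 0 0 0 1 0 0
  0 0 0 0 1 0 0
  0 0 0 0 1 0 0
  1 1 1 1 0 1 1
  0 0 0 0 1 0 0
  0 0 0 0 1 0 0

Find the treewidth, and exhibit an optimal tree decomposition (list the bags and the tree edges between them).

Treewidth 1.
One optimal decomposition is:
Bags: B1 = {a, e}  B2 = {b, e}  B3 = {e, f}  B4 = {d, e}  B5 = {c, e}  B6 = {e, g}
Tree: B1–B2, B2–B3, B3–B4, B3–B5, B3–B6

Every bag has size at most 2, so the width is 2 − 1 = 1 and tw(G) ≤ 1. G has an edge, so its treewidth is at least 1. Therefore the treewidth is 1.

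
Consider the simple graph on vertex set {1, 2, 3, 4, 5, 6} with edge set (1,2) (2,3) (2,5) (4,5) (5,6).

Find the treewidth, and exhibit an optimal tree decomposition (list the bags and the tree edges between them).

Every bag has size at most 2, so the width is 2 − 1 = 1 and tw(G) ≤ 1. Any graph with an edge has treewidth ≥ 1, and G has the edge 2–5. The upper and lower bounds meet at 1, so that is the treewidth.

Treewidth 1.
One such decomposition:
Bags: B1 = {2, 5}  B2 = {5, 6}  B3 = {2, 3}  B4 = {1, 2}  B5 = {4, 5}
Tree: B1–B2, B1–B3, B1–B4, B2–B5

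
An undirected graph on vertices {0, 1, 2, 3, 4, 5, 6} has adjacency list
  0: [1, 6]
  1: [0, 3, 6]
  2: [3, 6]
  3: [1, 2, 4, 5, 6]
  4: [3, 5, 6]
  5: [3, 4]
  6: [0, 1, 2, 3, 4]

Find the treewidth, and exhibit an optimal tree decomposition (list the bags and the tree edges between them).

Each bag holds 3 vertices, so the decomposition has width 2, which upper-bounds the treewidth. For the lower bound, the 3 vertices {0, 1, 6} are pairwise adjacent, and any tree decomposition puts a clique entirely inside one bag — forcing width ≥ 2. The upper and lower bounds meet at 2, so that is the treewidth.

Treewidth 2.
One optimal decomposition is:
Bags: B1 = {3, 4, 5}  B2 = {3, 4, 6}  B3 = {2, 3, 6}  B4 = {1, 3, 6}  B5 = {0, 1, 6}
Tree: B1–B2, B2–B3, B3–B4, B4–B5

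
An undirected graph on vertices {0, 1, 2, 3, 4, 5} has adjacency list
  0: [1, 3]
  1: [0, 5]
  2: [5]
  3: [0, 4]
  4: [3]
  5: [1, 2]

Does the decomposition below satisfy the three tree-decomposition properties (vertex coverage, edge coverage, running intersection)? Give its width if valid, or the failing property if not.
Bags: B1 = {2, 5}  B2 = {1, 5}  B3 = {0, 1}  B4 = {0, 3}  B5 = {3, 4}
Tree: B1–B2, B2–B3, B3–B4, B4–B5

Yes; width 1.

Every vertex of G appears in some bag (union = {0, 1, 2, 3, 4, 5}); every edge is covered by a bag; and for each vertex v the set of bags containing v is connected in the bag tree. The decomposition is therefore valid. The largest bag has 2 vertices, so the width is 1.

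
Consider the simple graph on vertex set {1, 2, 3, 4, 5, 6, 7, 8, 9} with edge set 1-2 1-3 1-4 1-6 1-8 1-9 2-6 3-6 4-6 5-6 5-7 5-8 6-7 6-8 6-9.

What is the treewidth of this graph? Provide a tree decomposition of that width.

Treewidth 2.
One optimal decomposition is:
Bags: B1 = {1, 6, 8}  B2 = {1, 3, 6}  B3 = {1, 6, 9}  B4 = {5, 6, 8}  B5 = {1, 4, 6}  B6 = {5, 6, 7}  B7 = {1, 2, 6}
Tree: B1–B2, B1–B3, B1–B4, B2–B5, B4–B6, B2–B7

The largest bag has 3 vertices, giving width 2; this decomposition certifies tw(G) ≤ 2. On the other hand G contains the 3-clique {1, 2, 6}. A clique must lie in a single bag of any decomposition, so no decomposition can have width below 2. Hence tw(G) = 2 exactly.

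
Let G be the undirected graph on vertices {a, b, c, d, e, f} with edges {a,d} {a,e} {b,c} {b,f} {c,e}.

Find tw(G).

A width-1 tree decomposition is:
Bags: B1 = {b, f}  B2 = {b, c}  B3 = {c, e}  B4 = {a, e}  B5 = {a, d}
Tree: B1–B2, B2–B3, B3–B4, B4–B5
The largest bag has 2 vertices, giving width 1; this decomposition certifies tw(G) ≤ 1. G has an edge, so its treewidth is at least 1. Hence tw(G) = 1 exactly.

1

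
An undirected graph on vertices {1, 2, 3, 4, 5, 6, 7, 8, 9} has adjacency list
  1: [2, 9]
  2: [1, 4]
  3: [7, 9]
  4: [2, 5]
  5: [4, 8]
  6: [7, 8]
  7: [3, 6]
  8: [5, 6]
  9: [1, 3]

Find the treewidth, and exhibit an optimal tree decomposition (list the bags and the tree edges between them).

Treewidth 2.
One such decomposition:
Bags: B1 = {3, 7, 9}  B2 = {1, 7, 9}  B3 = {1, 2, 7}  B4 = {2, 4, 7}  B5 = {4, 5, 7}  B6 = {5, 7, 8}  B7 = {6, 7, 8}
Tree: B1–B2, B2–B3, B3–B4, B4–B5, B5–B6, B6–B7

Every bag has size at most 3, so the width is 3 − 1 = 2 and tw(G) ≤ 2. Since 7–3–9–1–2–4–5–8–6–7 is a cycle in G, G is not acyclic. Forests are exactly the graphs of treewidth ≤ 1, so tw(G) ≥ 2. Hence tw(G) = 2 exactly.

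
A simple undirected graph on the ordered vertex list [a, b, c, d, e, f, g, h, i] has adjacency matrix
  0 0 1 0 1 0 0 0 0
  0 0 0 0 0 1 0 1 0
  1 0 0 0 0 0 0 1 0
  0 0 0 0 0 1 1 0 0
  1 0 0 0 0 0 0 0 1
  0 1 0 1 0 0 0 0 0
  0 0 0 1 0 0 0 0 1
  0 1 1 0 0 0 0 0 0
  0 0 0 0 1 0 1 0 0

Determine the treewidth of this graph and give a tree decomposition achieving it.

Every bag has size at most 3, so the width is 3 − 1 = 2 and tw(G) ≤ 2. For the lower bound, G contains the cycle b–f–d–g–i–e–a–c–h–b, so G is not a forest; only forests have treewidth ≤ 1, hence tw(G) ≥ 2. The upper and lower bounds meet at 2, so that is the treewidth.

Treewidth 2.
One optimal decomposition is:
Bags: B1 = {b, d, f}  B2 = {b, d, g}  B3 = {b, g, i}  B4 = {b, e, i}  B5 = {a, b, e}  B6 = {a, b, c}  B7 = {b, c, h}
Tree: B1–B2, B2–B3, B3–B4, B4–B5, B5–B6, B6–B7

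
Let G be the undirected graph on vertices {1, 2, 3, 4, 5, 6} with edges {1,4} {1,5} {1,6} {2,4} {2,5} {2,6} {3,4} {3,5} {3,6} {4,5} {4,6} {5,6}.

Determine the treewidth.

A width-3 tree decomposition is:
Bags: B1 = {2, 4, 5, 6}  B2 = {1, 4, 5, 6}  B3 = {3, 4, 5, 6}
Tree: B1–B2, B2–B3
The largest bag has 4 vertices, giving width 3; this decomposition certifies tw(G) ≤ 3. For the lower bound, the 4 vertices {1, 4, 5, 6} are pairwise adjacent, and any tree decomposition puts a clique entirely inside one bag — forcing width ≥ 3. Combining the bounds, tw(G) = 3.

3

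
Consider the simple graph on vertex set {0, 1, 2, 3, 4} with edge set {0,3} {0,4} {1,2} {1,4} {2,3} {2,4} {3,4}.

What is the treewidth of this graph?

2

A width-2 tree decomposition is:
Bags: B1 = {0, 3, 4}  B2 = {2, 3, 4}  B3 = {1, 2, 4}
Tree: B1–B2, B2–B3
The largest bag has 3 vertices, giving width 2; this decomposition certifies tw(G) ≤ 2. On the other hand G contains the 3-clique {0, 3, 4}. A clique must lie in a single bag of any decomposition, so no decomposition can have width below 2. Hence tw(G) = 2 exactly.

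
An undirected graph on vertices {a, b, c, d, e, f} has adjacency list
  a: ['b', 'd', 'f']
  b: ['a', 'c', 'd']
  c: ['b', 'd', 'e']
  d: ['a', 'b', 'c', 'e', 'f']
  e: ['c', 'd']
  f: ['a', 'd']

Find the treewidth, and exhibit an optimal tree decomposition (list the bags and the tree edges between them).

The largest bag has 3 vertices, giving width 2; this decomposition certifies tw(G) ≤ 2. On the other hand G contains the 3-clique {c, d, e}. A clique must lie in a single bag of any decomposition, so no decomposition can have width below 2. Combining the bounds, tw(G) = 2.

Treewidth 2.
One such decomposition:
Bags: B1 = {a, d, f}  B2 = {a, b, d}  B3 = {b, c, d}  B4 = {c, d, e}
Tree: B1–B2, B2–B3, B3–B4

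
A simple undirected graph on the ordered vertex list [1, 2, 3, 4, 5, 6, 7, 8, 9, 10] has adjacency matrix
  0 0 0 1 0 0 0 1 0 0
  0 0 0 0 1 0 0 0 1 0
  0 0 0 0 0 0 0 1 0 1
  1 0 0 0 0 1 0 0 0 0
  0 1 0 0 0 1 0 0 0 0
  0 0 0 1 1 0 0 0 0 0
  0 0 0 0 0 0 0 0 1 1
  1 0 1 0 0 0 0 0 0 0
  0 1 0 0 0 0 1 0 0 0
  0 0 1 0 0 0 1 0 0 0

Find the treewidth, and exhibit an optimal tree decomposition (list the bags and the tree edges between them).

Treewidth 2.
One optimal decomposition is:
Bags: B1 = {3, 8, 10}  B2 = {1, 8, 10}  B3 = {1, 4, 10}  B4 = {4, 6, 10}  B5 = {5, 6, 10}  B6 = {2, 5, 10}  B7 = {2, 9, 10}  B8 = {7, 9, 10}
Tree: B1–B2, B2–B3, B3–B4, B4–B5, B5–B6, B6–B7, B7–B8

Every bag has size at most 3, so the width is 3 − 1 = 2 and tw(G) ≤ 2. For the lower bound, G contains the cycle 10–3–8–1–4–6–5–2–9–7–10, so G is not a forest; only forests have treewidth ≤ 1, hence tw(G) ≥ 2. Hence tw(G) = 2 exactly.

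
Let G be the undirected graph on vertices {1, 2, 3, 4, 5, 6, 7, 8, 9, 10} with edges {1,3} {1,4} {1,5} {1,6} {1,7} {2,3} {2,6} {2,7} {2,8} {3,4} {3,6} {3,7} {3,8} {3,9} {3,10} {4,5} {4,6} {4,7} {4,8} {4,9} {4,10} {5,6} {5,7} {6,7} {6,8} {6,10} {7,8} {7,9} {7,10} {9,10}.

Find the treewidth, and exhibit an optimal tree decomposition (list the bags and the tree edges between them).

Treewidth 4.
One optimal decomposition is:
Bags: B1 = {1, 3, 4, 6, 7}  B2 = {1, 4, 5, 6, 7}  B3 = {3, 4, 6, 7, 8}  B4 = {3, 4, 6, 7, 10}  B5 = {3, 4, 7, 9, 10}  B6 = {2, 3, 6, 7, 8}
Tree: B1–B2, B1–B3, B1–B4, B4–B5, B3–B6

Each bag holds 5 vertices, so the decomposition has width 4, which upper-bounds the treewidth. On the other hand G contains the 5-clique {2, 3, 6, 7, 8}. A clique must lie in a single bag of any decomposition, so no decomposition can have width below 4. Combining the bounds, tw(G) = 4.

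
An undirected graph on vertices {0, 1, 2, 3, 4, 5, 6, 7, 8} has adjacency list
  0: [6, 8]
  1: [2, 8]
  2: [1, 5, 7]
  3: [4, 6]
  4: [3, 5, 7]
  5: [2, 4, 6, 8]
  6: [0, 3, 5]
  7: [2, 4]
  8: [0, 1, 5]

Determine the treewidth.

3

A width-3 tree decomposition is:
Bags: B1 = {0, 3, 6, 8}  B2 = {3, 5, 6, 8}  B3 = {3, 4, 5, 8}  B4 = {1, 4, 5, 8}  B5 = {1, 2, 4, 5}  B6 = {1, 2, 4, 7}
Tree: B1–B2, B2–B3, B3–B4, B4–B5, B5–B6
Each bag holds 4 vertices, so the decomposition has width 3, which upper-bounds the treewidth. For the lower bound: the 4 vertex sets {0,3,6}, {8}, {5}, {1,2,4,7} are disjoint, each induces a connected subgraph, and every pair is joined by at least one edge of G. Contracting each set to a single vertex therefore yields K_{4} as a minor, and since treewidth is minor-monotone, tw(G) ≥ tw(K_{4}) = 3. Hence tw(G) = 3 exactly.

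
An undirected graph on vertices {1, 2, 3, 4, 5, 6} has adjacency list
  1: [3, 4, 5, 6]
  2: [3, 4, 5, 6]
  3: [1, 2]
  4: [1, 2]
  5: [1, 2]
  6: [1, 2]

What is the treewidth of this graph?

2

A width-2 tree decomposition is:
Bags: B1 = {1, 2, 5}  B2 = {1, 2, 3}  B3 = {1, 2, 4}  B4 = {1, 2, 6}
Tree: B1–B2, B2–B3, B3–B4
Each bag holds 3 vertices, so the decomposition has width 2, which upper-bounds the treewidth. Since 2–5–1–3–2 is a cycle in G, G is not acyclic. Forests are exactly the graphs of treewidth ≤ 1, so tw(G) ≥ 2. Hence tw(G) = 2 exactly.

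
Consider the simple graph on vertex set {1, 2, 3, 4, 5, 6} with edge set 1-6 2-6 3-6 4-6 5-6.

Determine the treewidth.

1

A width-1 tree decomposition is:
Bags: B1 = {4, 6}  B2 = {5, 6}  B3 = {2, 6}  B4 = {1, 6}  B5 = {3, 6}
Tree: B1–B2, B2–B3, B2–B4, B3–B5
The largest bag has 2 vertices, giving width 1; this decomposition certifies tw(G) ≤ 1. Since G has at least one edge (e.g. 4–6), it is not an edgeless graph, so tw(G) ≥ 1. Therefore the treewidth is 1.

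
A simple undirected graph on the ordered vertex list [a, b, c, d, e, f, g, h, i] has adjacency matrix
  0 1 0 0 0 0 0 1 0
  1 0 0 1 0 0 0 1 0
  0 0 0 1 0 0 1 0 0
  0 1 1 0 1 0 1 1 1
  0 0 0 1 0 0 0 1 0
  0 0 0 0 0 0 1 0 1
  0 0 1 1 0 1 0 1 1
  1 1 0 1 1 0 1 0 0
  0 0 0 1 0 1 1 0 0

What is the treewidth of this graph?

2

A width-2 tree decomposition is:
Bags: B1 = {b, d, h}  B2 = {d, g, h}  B3 = {d, g, i}  B4 = {a, b, h}  B5 = {c, d, g}  B6 = {f, g, i}  B7 = {d, e, h}
Tree: B1–B2, B2–B3, B1–B4, B2–B5, B3–B6, B2–B7
Each bag holds 3 vertices, so the decomposition has width 2, which upper-bounds the treewidth. For the lower bound, the 3 vertices {d, g, h} are pairwise adjacent, and any tree decomposition puts a clique entirely inside one bag — forcing width ≥ 2. Hence tw(G) = 2 exactly.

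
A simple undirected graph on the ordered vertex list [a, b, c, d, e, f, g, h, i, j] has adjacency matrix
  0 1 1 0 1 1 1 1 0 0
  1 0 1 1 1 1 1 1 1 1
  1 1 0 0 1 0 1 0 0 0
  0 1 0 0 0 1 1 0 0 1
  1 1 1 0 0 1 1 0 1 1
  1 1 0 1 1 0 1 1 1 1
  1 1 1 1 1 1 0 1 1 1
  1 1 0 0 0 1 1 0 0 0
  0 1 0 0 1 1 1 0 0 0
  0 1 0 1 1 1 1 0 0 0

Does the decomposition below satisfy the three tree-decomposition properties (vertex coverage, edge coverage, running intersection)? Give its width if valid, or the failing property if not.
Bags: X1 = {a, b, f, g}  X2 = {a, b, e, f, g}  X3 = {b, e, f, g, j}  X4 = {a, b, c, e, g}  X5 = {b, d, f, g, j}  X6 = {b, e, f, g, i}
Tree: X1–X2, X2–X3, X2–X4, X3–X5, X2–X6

A tree decomposition must satisfy three properties: every vertex lies in some bag; for every edge, both endpoints lie together in some bag; and for every vertex, the bags containing it form a connected subtree. Here vertex h appears in no bag, so the decomposition is invalid.

No — vertex h appears in no bag.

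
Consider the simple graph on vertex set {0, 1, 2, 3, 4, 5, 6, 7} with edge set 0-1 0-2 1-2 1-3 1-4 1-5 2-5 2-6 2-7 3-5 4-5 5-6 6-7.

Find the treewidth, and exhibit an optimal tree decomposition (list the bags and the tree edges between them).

Treewidth 2.
One such decomposition:
Bags: B1 = {1, 2, 5}  B2 = {0, 1, 2}  B3 = {2, 5, 6}  B4 = {2, 6, 7}  B5 = {1, 4, 5}  B6 = {1, 3, 5}
Tree: B1–B2, B1–B3, B3–B4, B1–B5, B1–B6

Each bag holds 3 vertices, so the decomposition has width 2, which upper-bounds the treewidth. Conversely, {0, 1, 2} is a clique of size 3, and the vertices of any clique must share a bag in every tree decomposition; so some bag has ≥ 3 vertices and tw(G) ≥ 2. Hence tw(G) = 2 exactly.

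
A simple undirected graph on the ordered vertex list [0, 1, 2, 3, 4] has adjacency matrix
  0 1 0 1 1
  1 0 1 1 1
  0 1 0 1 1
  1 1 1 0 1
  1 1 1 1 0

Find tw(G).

3

A width-3 tree decomposition is:
Bags: B1 = {0, 1, 3, 4}  B2 = {1, 2, 3, 4}
Tree: B1–B2
Every bag has size at most 4, so the width is 4 − 1 = 3 and tw(G) ≤ 3. For the lower bound, the 4 vertices {0, 1, 3, 4} are pairwise adjacent, and any tree decomposition puts a clique entirely inside one bag — forcing width ≥ 3. Hence tw(G) = 3 exactly.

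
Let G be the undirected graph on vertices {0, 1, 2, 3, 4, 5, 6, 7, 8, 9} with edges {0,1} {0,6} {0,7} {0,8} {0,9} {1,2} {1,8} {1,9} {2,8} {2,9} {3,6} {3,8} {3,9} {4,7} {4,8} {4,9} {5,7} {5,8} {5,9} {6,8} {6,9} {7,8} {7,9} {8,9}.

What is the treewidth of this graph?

3

A width-3 tree decomposition is:
Bags: B1 = {4, 7, 8, 9}  B2 = {0, 7, 8, 9}  B3 = {0, 6, 8, 9}  B4 = {5, 7, 8, 9}  B5 = {3, 6, 8, 9}  B6 = {0, 1, 8, 9}  B7 = {1, 2, 8, 9}
Tree: B1–B2, B2–B3, B2–B4, B3–B5, B2–B6, B6–B7
Each bag holds 4 vertices, so the decomposition has width 3, which upper-bounds the treewidth. For the lower bound, the 4 vertices {0, 1, 8, 9} are pairwise adjacent, and any tree decomposition puts a clique entirely inside one bag — forcing width ≥ 3. Hence tw(G) = 3 exactly.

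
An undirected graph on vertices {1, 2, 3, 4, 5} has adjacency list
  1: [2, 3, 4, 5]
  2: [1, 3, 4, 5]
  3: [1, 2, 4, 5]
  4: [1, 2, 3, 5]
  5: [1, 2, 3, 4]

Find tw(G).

4

A width-4 tree decomposition is:
Bags: B1 = {1, 2, 3, 4, 5}
Tree: (single bag)
A single bag containing all 5 vertices is trivially a valid decomposition of width 4. Conversely, {1, 2, 3, 4, 5} is a clique of size 5, and the vertices of any clique must share a bag in every tree decomposition; so some bag has ≥ 5 vertices and tw(G) ≥ 4. The upper and lower bounds meet at 4, so that is the treewidth.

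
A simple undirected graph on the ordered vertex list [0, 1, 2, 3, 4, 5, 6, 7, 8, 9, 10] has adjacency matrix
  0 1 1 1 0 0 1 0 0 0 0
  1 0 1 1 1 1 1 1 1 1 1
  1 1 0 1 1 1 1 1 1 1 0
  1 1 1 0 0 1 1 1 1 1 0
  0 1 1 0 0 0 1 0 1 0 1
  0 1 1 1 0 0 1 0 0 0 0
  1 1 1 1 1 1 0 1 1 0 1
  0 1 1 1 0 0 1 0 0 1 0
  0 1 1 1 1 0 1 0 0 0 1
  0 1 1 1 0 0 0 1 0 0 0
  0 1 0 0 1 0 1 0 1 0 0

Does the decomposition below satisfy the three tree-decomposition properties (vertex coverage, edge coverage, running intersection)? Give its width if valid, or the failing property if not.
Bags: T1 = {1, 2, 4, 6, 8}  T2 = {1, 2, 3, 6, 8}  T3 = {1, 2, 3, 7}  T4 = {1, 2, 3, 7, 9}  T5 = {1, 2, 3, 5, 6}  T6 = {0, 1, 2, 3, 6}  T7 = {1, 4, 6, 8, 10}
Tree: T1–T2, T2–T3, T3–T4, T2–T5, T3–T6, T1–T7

No — edge (6,7) lies in no bag.

A tree decomposition must satisfy three properties: every vertex lies in some bag; for every edge, both endpoints lie together in some bag; and for every vertex, the bags containing it form a connected subtree. Here edge (6,7) lies in no bag, so the decomposition is invalid.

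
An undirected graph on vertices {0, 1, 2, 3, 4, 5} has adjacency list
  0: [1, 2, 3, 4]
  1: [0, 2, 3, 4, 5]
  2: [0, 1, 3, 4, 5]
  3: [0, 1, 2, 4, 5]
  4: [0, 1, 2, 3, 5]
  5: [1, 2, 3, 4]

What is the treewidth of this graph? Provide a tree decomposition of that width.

The largest bag has 5 vertices, giving width 4; this decomposition certifies tw(G) ≤ 4. Conversely, {0, 1, 2, 3, 4} is a clique of size 5, and the vertices of any clique must share a bag in every tree decomposition; so some bag has ≥ 5 vertices and tw(G) ≥ 4. Combining the bounds, tw(G) = 4.

Treewidth 4.
Bags: B1 = {0, 1, 2, 3, 4}  B2 = {1, 2, 3, 4, 5}
Tree: B1–B2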